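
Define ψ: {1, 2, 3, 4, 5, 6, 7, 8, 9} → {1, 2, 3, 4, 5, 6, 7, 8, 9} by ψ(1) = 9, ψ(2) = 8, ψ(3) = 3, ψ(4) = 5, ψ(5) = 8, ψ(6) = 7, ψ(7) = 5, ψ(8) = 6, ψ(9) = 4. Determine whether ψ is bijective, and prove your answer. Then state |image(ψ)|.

7

ψ(2) = 8 = ψ(5) with 2 ≠ 5, so ψ is not injective, hence not bijective.
The image of ψ is {3, 4, 5, 6, 7, 8, 9}, which has 7 elements.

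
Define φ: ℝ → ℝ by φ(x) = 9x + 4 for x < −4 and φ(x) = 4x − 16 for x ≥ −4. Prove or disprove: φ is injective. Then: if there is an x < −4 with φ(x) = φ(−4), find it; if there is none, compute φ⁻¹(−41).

Both pieces are strictly increasing (slopes 9 and 4), so each is injective on its own interval.
The left piece maps (−∞, −4) onto (−∞, −32); the right piece maps [−4, ∞) onto [−32, ∞).
These images are disjoint, so no value is attained by both pieces. So φ is injective.
Because the two images are disjoint, no x < −4 has φ(x) = φ(−4), so we compute φ⁻¹(−41): −41 lies in (−∞, −32), so solve 9x + 4 = −41: x = (−41 − 4)/9 = −5.

-5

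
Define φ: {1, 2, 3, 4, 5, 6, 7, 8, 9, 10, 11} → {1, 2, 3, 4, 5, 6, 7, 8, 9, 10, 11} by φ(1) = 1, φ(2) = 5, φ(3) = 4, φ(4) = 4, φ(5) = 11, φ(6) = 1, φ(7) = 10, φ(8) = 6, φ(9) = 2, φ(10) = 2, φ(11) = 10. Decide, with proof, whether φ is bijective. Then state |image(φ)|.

φ(3) = 4 = φ(4) with 3 ≠ 4, so φ is not injective, hence not bijective.
The image of φ is {1, 2, 4, 5, 6, 10, 11}, which has 7 elements.

7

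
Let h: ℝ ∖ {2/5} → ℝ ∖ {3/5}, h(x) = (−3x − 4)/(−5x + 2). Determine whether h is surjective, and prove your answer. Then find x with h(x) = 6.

For any y ≠ 3/5, solving y(−5x + 2) = −3x − 4 for x gives a well-defined x ≠ 2/5. So h is surjective.
Solving h(x) = 6: cross-multiplying gives −3x − 4 = 6(−5x + 2), which rearranges to 27x = 16, so x = 16/27.

16/27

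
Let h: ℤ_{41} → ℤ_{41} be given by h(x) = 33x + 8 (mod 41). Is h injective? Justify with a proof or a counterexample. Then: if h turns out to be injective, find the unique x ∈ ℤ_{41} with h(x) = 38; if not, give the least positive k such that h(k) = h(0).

27

Suppose h(u) = h(v) in ℤ_{41}. Then 33u + 8 ≡ 33v + 8 (mod 41), thus 33(u − v) ≡ 0 (mod 41).
Since gcd(33, 41) = 1, 33 is invertible modulo 41, so u − v ≡ 0 (mod 41), i.e. u = v.
Therefore h is injective.
We now compute 33⁻¹ mod 41 explicitly. Euclid's algorithm: 41 = 1·33 + 8, 33 = 4·8 + 1; back-substituting gives 1 = 5·33 − 4·41, so 33⁻¹ ≡ 5 (mod 41).
Since h is injective, we find h⁻¹(38): we need 33x ≡ 38 − 8 ≡ 30 (mod 41). Using 33⁻¹ = 5: x ≡ 5·30 = 150 = 3·41 + 27, so x = 27.
Check: h(27) = 33·27 + 8 = 899 = 21·41 + 38 ≡ 38 (mod 41).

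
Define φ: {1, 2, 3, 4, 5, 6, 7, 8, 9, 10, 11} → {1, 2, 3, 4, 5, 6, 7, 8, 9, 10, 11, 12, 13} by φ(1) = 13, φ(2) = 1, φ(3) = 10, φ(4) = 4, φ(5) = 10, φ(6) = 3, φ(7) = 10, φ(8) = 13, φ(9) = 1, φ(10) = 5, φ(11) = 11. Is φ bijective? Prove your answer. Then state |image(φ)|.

φ(3) = 10 = φ(5) with 3 ≠ 5, so φ is not injective, hence not bijective.
The image of φ is {1, 3, 4, 5, 10, 11, 13}, which has 7 elements.

7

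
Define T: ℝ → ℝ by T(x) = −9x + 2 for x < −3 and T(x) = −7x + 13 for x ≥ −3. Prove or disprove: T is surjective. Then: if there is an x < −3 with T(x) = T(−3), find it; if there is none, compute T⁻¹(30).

-32/9

Both pieces are strictly decreasing (slopes −9 and −7), so each is injective on its own interval.
The left piece maps (−∞, −3) onto (29, ∞); the right piece maps [−3, ∞) onto (−∞, 34].
The union (29, ∞) ∪ (−∞, 34] covers ℝ, so T is surjective.
For the follow-up: the images overlap, so an x < −3 with T(x) = T(−3) exists. T(−3) = 34; solving −9x + 2 = 34 for x < −3 gives x = (34 − 2)/(−9) = −32/9.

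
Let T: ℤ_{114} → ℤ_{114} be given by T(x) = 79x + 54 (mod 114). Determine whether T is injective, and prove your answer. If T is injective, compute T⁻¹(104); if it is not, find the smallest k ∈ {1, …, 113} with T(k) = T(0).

80

By definition, T is injective when T(u) = T(v) forces u = v.
Suppose T(u) = T(v) in ℤ_{114}. Then 79u + 54 ≡ 79v + 54 (mod 114), so 79(u − v) ≡ 0 (mod 114).
Since gcd(79, 114) = 1, 79 is invertible modulo 114, thus u − v ≡ 0 (mod 114), i.e. u = v.
Hence T is injective.
We now compute 79⁻¹ mod 114 explicitly. Euclid's algorithm: 114 = 1·79 + 35, 79 = 2·35 + 9, 35 = 3·9 + 8, 9 = 1·8 + 1; back-substituting gives 1 = 13·79 − 9·114, so 79⁻¹ ≡ 13 (mod 114).
Since T is injective, we find T⁻¹(104): we need 79x ≡ 104 − 54 ≡ 50 (mod 114). Using 79⁻¹ = 13: x ≡ 13·50 = 650 = 5·114 + 80, so x = 80.
Check: T(80) = 79·80 + 54 = 6374 = 55·114 + 104 ≡ 104 (mod 114).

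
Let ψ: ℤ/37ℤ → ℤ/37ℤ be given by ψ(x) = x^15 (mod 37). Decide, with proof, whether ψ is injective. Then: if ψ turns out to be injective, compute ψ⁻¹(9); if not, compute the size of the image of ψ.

ψ(3): Repeated squaring mod 37: 3^1 ≡ 3, 3^2 ≡ 3² = 9, 3^4 ≡ 9² = 81 ≡ 7, 3^8 ≡ 7² = 49 ≡ 12. Since 15 = 8 + 4 + 2 + 1, 3^15 ≡ 12·7·9·3: 12·7 = 84 ≡ 10, then 10·9 = 90 ≡ 16, then 16·3 = 48 ≡ 11. So 3^15 ≡ 11 (mod 37).
ψ(4): Repeated squaring mod 37: 4^1 ≡ 4, 4^2 ≡ 4² = 16, 4^4 ≡ 16² = 256 ≡ 34, 4^8 ≡ 34² = 1156 ≡ 9. Since 15 = 8 + 4 + 2 + 1, 4^15 ≡ 9·34·16·4: 9·34 = 306 ≡ 10, then 10·16 = 160 ≡ 12, then 12·4 = 48 ≡ 11. So 4^15 ≡ 11 (mod 37).
So ψ(3) = ψ(4) = 11 while 3 ≠ 4, so ψ is not injective.
Since ψ is not injective, we determine |image(ψ)|. Computing x^15 mod 37 for each x (by repeated squaring, reducing mod 37 at every step), the values ψ(0), ψ(1), …, ψ(36) are: 0, 1, 23, 11, 11, 29, 31, 26, 31, 10, 1, 36, 10, 29, 6, 23, 10, 14, 8, 29, 23, 27, 14, 31, 8, 27, 1, 36, 27, 6, 11, 6, 8, 26, 26, 14, 36.
The distinct values are {0, 1, 6, 8, 10, 11, 14, 23, 26, 27, 29, 31, 36}; there are 13 of them.

13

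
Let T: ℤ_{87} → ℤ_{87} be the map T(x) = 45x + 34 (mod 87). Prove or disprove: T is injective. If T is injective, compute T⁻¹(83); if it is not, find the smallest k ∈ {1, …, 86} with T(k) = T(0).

We have gcd(45, 87) = 3 > 1. Taking x_1 = 0 and x_2 = 29: T(0) = 34 and T(29) = 45·29 + 34 = 1339 ≡ 34 (mod 87).
So T(0) = T(29) while 0 ≠ 29, hence T is not injective.
Since T is not injective, we find the least positive k with T(k) = T(0): this means 45k ≡ 0 (mod 87), i.e. 87 ∣ 45k. Since gcd(45, 87) = 3, dividing through by 3 this holds exactly when 29 ∣ 15k, and as gcd(15, 29) = 1, exactly when 29 ∣ k.
The smallest positive such k is 29.

29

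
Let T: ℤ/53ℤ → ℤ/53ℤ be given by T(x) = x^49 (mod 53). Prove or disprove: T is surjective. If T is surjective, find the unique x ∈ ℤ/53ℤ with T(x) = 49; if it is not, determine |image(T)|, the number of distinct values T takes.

Since 53 is prime, the nonzero elements of ℤ/53ℤ form a cyclic group of order 52.
As gcd(49, 52) = 1, raising to the 49th power is a bijection on this group: if a^49 ≡ b^49 then (ab^{−1})^49 = 1, and the only element of order dividing gcd(49, 52) = 1 is 1, so a = b.
With T(0) = 0 this makes T injective on all of ℤ/53ℤ, hence bijective (finite equal-size domain and codomain). In particular T is surjective.
Since T is surjective, we find the preimage of 49. The inverse of x ↦ x^49 on (ℤ/53ℤ)^× is x ↦ x^17, because 49·17 = 833 = 16·52 + 1 ≡ 1 (mod 52) and x^{52} = 1 for x ≠ 0 (Fermat). So T⁻¹(49) = 49^17 mod 53.
Repeated squaring mod 53: 49^1 ≡ 49, 49^2 ≡ 49² = 2401 ≡ 16, 49^4 ≡ 16² = 256 ≡ 44, 49^8 ≡ 44² = 1936 ≡ 28, 49^16 ≡ 28² = 784 ≡ 42. Since 17 = 16 + 1, 49^17 ≡ 42·49: 42·49 = 2058 ≡ 44. So 49^17 ≡ 44 (mod 53).
Hence T⁻¹(49) = 44.

44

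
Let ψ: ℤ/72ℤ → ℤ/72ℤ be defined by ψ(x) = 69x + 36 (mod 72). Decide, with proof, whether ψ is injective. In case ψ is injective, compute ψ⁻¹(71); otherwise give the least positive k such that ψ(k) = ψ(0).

Recall: ψ is injective if ψ(a) = ψ(b) implies a = b.
We have gcd(69, 72) = 3 > 1. Taking a = 0 and b = 24: ψ(0) = 36 and ψ(24) = 69·24 + 36 = 1692 ≡ 36 (mod 72).
So ψ(0) = ψ(24) while 0 ≠ 24, therefore ψ is not injective.
Since ψ is not injective, we find the least positive k with ψ(k) = ψ(0): this means 69k ≡ 0 (mod 72), i.e. 72 ∣ 69k. Since gcd(69, 72) = 3, dividing through by 3 this holds exactly when 24 ∣ 23k, and as gcd(23, 24) = 1, exactly when 24 ∣ k.
The smallest positive such k is 24.

24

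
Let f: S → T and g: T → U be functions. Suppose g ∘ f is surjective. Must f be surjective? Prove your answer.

not surjective

No. Take S = {0, 1, 2}, T = {0, 1, 2, 3, 4}, U = {0}, f(a) = 0 for every a ∈ S, and g(b) = 0 for every b ∈ T.
Then g ∘ f is surjective onto {0}, but 4 ∈ T has no preimage under f, so f is not surjective.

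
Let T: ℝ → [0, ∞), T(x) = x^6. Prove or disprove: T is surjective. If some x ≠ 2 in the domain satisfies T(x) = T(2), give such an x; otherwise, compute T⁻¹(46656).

For any y ∈ [0, ∞), x = y^{1/6} ∈ ℝ satisfies x^6 = y, so T is surjective.
For the follow-up, such an x exists: taking x = −2 ∈ ℝ gives T(−2) = 64 = T(2) with −2 ≠ 2.

-2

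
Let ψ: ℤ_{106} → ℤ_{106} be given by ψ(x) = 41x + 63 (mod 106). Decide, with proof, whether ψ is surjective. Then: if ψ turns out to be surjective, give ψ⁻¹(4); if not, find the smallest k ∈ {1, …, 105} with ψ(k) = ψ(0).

27

Recall: ψ is surjective if every y in the codomain equals ψ(x) for some x in the domain.
Since gcd(41, 106) = 1, 41 is invertible modulo 106. Euclid's algorithm: 106 = 2·41 + 24, 41 = 1·24 + 17, 24 = 1·17 + 7, 17 = 2·7 + 3, 7 = 2·3 + 1; back-substituting gives 1 = 75·41 − 29·106, so 41⁻¹ ≡ 75 (mod 106).
For any y ∈ ℤ_{106}, x = 75(y − 63) mod 106 satisfies ψ(x) = 41·75(y − 63) + 63 ≡ y (since 41·75 ≡ 1 mod 106). So every y has a preimage.
Thus ψ is surjective.
Since ψ is surjective, we find ψ⁻¹(4): we need 41x ≡ 4 − 63 ≡ 47 (mod 106). Using 41⁻¹ = 75: x ≡ 75·47 = 3525 = 33·106 + 27, so x = 27.
Check: ψ(27) = 41·27 + 63 = 1170 = 11·106 + 4 ≡ 4 (mod 106).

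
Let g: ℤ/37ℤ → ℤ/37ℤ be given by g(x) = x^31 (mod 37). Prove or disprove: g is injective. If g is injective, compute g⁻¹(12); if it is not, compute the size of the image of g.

Since 37 is prime, the nonzero elements of ℤ/37ℤ form a cyclic group of order 36.
As gcd(31, 36) = 1, raising to the 31st power is a bijection on this group: if a^31 ≡ b^31 then (ab^{−1})^31 = 1, and the only element of order dividing gcd(31, 36) = 1 is 1, so a = b.
With g(0) = 0 this makes g injective on all of ℤ/37ℤ, hence bijective (finite equal-size domain and codomain). In particular g is injective.
Since g is injective, we find the preimage of 12. The inverse of x ↦ x^31 on (ℤ/37ℤ)^× is x ↦ x^7, because 31·7 = 217 = 6·36 + 1 ≡ 1 (mod 36) and x^{36} = 1 for x ≠ 0 (Fermat). So g⁻¹(12) = 12^7 mod 37.
Repeated squaring mod 37: 12^1 ≡ 12, 12^2 ≡ 12² = 144 ≡ 33, 12^4 ≡ 33² = 1089 ≡ 16. Since 7 = 4 + 2 + 1, 12^7 ≡ 16·33·12: 16·33 = 528 ≡ 10, then 10·12 = 120 ≡ 9. So 12^7 ≡ 9 (mod 37).
Hence g⁻¹(12) = 9.

9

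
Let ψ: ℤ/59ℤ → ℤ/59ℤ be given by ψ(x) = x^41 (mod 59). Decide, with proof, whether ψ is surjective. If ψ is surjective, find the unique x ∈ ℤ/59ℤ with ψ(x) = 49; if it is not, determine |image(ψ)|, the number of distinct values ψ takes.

51

Since 59 is prime, the nonzero elements of ℤ/59ℤ form a cyclic group of order 58.
As gcd(41, 58) = 1, raising to the 41st power is a bijection on this group: if s^41 ≡ t^41 then (st^{−1})^41 = 1, and the only element of order dividing gcd(41, 58) = 1 is 1, so s = t.
With ψ(0) = 0 this makes ψ injective on all of ℤ/59ℤ, hence bijective (finite equal-size domain and codomain). In particular ψ is surjective.
Since ψ is surjective, we find the preimage of 49. The inverse of x ↦ x^41 on (ℤ/59ℤ)^× is x ↦ x^17, because 41·17 = 697 = 12·58 + 1 ≡ 1 (mod 58) and x^{58} = 1 for x ≠ 0 (Fermat). So ψ⁻¹(49) = 49^17 mod 59.
Repeated squaring mod 59: 49^1 ≡ 49, 49^2 ≡ 49² = 2401 ≡ 41, 49^4 ≡ 41² = 1681 ≡ 29, 49^8 ≡ 29² = 841 ≡ 15, 49^16 ≡ 15² = 225 ≡ 48. Since 17 = 16 + 1, 49^17 ≡ 48·49: 48·49 = 2352 ≡ 51. So 49^17 ≡ 51 (mod 59).
Hence ψ⁻¹(49) = 51.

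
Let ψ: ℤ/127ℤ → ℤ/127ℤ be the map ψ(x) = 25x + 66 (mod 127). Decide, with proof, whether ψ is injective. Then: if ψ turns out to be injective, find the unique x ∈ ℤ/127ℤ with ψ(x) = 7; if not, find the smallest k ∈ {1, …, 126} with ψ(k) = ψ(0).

If ψ(u) = ψ(v), then 25u ≡ 25v (mod 127). Because gcd(25, 127) = 1, we may cancel 25 to get u ≡ v (mod 127).
So ψ is injective.
We now compute 25⁻¹ mod 127 explicitly. Euclid's algorithm: 127 = 5·25 + 2, 25 = 12·2 + 1; back-substituting gives 1 = 61·25 − 12·127, so 25⁻¹ ≡ 61 (mod 127).
Since ψ is injective, we find ψ⁻¹(7): we need 25x ≡ 7 − 66 ≡ 68 (mod 127). Using 25⁻¹ = 61: x ≡ 61·68 = 4148 = 32·127 + 84, so x = 84.
Check: ψ(84) = 25·84 + 66 = 2166 = 17·127 + 7 ≡ 7 (mod 127).

84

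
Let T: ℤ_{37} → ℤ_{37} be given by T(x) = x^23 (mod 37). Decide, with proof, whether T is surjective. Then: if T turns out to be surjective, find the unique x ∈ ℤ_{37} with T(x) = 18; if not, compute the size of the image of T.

17

Since 37 is prime, the nonzero elements of ℤ_{37} form a cyclic group of order 36.
As gcd(23, 36) = 1, raising to the 23rd power is a bijection on this group: if x_1^23 ≡ x_2^23 then (x_1x_2^{−1})^23 = 1, and the only element of order dividing gcd(23, 36) = 1 is 1, so x_1 = x_2.
With T(0) = 0 this makes T injective on all of ℤ_{37}, hence bijective (finite equal-size domain and codomain). In particular T is surjective.
Since T is surjective, we find the preimage of 18. The inverse of x ↦ x^23 on (ℤ_{37})^× is x ↦ x^11, because 23·11 = 253 = 7·36 + 1 ≡ 1 (mod 36) and x^{36} = 1 for x ≠ 0 (Fermat). So T⁻¹(18) = 18^11 mod 37.
Repeated squaring mod 37: 18^1 ≡ 18, 18^2 ≡ 18² = 324 ≡ 28, 18^4 ≡ 28² = 784 ≡ 7, 18^8 ≡ 7² = 49 ≡ 12. Since 11 = 8 + 2 + 1, 18^11 ≡ 12·28·18: 12·28 = 336 ≡ 3, then 3·18 = 54 ≡ 17. So 18^11 ≡ 17 (mod 37).
Hence T⁻¹(18) = 17.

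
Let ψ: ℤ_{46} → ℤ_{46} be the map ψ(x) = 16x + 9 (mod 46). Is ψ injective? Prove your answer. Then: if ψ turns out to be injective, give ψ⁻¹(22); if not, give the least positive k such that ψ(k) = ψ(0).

23

We have gcd(16, 46) = 2 > 1. Taking x_1 = 0 and x_2 = 23: ψ(0) = 9 and ψ(23) = 16·23 + 9 = 377 ≡ 9 (mod 46).
So ψ(0) = ψ(23) while 0 ≠ 23, so ψ is not injective.
Since ψ is not injective, we find the least positive k with ψ(k) = ψ(0): this means 16k ≡ 0 (mod 46), i.e. 46 ∣ 16k. Since gcd(16, 46) = 2, dividing through by 2 this holds exactly when 23 ∣ 8k, and as gcd(8, 23) = 1, exactly when 23 ∣ k.
The smallest positive such k is 23.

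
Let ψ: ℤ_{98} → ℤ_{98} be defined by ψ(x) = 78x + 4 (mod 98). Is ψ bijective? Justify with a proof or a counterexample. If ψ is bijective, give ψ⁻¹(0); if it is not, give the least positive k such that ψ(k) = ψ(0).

We have gcd(78, 98) = 2 > 1. Taking x_1 = 0 and x_2 = 49: ψ(0) = 4 and ψ(49) = 78·49 + 4 = 3826 ≡ 4 (mod 98).
So ψ(0) = ψ(49) while 0 ≠ 49, so ψ is not injective, hence not bijective.
Since ψ is not bijective, we find the least positive k with ψ(k) = ψ(0): this means 78k ≡ 0 (mod 98), i.e. 98 ∣ 78k. Since gcd(78, 98) = 2, dividing through by 2 this holds exactly when 49 ∣ 39k, and as gcd(39, 49) = 1, exactly when 49 ∣ k.
The smallest positive such k is 49.

49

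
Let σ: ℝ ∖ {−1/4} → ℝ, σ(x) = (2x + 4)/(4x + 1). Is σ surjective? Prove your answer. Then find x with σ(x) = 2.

1/3

If σ(x) = 1/2, cross-multiplying gives 4(2x + 4) = 2(4x + 1), which simplifies to 16 = 2 — false.  So 1/2 has no preimage and σ is not surjective.
Solving σ(x) = 2: cross-multiplying gives 2x + 4 = 2(4x + 1), which rearranges to −6x = −2, so x = 1/3.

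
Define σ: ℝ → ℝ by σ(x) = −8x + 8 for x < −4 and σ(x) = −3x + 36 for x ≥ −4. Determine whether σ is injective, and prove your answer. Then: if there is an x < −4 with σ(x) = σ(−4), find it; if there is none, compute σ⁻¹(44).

-5

Both pieces are strictly decreasing (slopes −8 and −3), so each is injective on its own interval.
The left piece maps (−∞, −4) onto (40, ∞); the right piece maps [−4, ∞) onto (−∞, 48].
These images overlap. In particular σ(−4) = 48 (right piece), and solving −8x + 8 = 48 on the left piece gives x = −5 < −4.
So σ(−5) = σ(−4) with −5 ≠ −4, and σ is not injective. This x = −5 is the requested value below −4.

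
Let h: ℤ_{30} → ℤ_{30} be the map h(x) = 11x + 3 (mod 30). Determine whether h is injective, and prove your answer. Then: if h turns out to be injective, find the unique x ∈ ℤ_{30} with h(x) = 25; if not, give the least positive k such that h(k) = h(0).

Suppose h(a) = h(b) in ℤ_{30}. Then 11a + 3 ≡ 11b + 3 (mod 30), therefore 11(a − b) ≡ 0 (mod 30).
Since gcd(11, 30) = 1, 11 is invertible modulo 30, so a − b ≡ 0 (mod 30), i.e. a = b.
Therefore h is injective.
We now compute 11⁻¹ mod 30 explicitly. Euclid's algorithm: 30 = 2·11 + 8, 11 = 1·8 + 3, 8 = 2·3 + 2, 3 = 1·2 + 1; back-substituting gives 1 = 11·11 − 4·30, so 11⁻¹ ≡ 11 (mod 30).
Since h is injective, we compute h⁻¹(25): solve 11x + 3 ≡ 25 (mod 30), i.e. 11x ≡ 22 (mod 30).
Multiplying by 11⁻¹ = 11 gives x ≡ 11·22 = 242 = 8·30 + 2 ≡ 2 (mod 30).
Check: h(2) = 11·2 + 3 = 25 ≡ 25 (mod 30).

2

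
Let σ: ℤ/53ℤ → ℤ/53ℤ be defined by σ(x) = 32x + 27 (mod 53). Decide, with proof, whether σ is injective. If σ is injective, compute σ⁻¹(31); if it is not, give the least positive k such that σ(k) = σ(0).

If σ(x_1) = σ(x_2), then 32x_1 ≡ 32x_2 (mod 53). Because gcd(32, 53) = 1, we may cancel 32 to get x_1 ≡ x_2 (mod 53).
Therefore σ is injective.
We now compute 32⁻¹ mod 53 explicitly. Euclid's algorithm: 53 = 1·32 + 21, 32 = 1·21 + 11, 21 = 1·11 + 10, 11 = 1·10 + 1; back-substituting gives 1 = 5·32 − 3·53, so 32⁻¹ ≡ 5 (mod 53).
Since σ is injective, we compute σ⁻¹(31): solve 32x + 27 ≡ 31 (mod 53), i.e. 32x ≡ 4 (mod 53).
Multiplying by 32⁻¹ = 5 gives x ≡ 5·4 = 20 ≡ 20 (mod 53).
Check: σ(20) = 32·20 + 27 = 667 = 12·53 + 31 ≡ 31 (mod 53).

20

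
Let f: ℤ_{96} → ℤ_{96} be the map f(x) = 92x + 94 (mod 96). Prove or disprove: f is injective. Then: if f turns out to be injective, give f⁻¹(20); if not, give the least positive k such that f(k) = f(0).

We have gcd(92, 96) = 4 > 1. Taking x_1 = 0 and x_2 = 24: f(0) = 94 and f(24) = 92·24 + 94 = 2302 ≡ 94 (mod 96).
So f(0) = f(24) while 0 ≠ 24, thus f is not injective.
Since f is not injective, we find the least positive k with f(k) = f(0): this means 92k ≡ 0 (mod 96), i.e. 96 ∣ 92k. Since gcd(92, 96) = 4, dividing through by 4 this holds exactly when 24 ∣ 23k, and as gcd(23, 24) = 1, exactly when 24 ∣ k.
The smallest positive such k is 24.

24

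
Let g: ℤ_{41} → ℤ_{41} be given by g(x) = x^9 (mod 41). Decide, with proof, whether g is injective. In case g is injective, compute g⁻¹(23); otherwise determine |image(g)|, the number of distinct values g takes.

25

Since 41 is prime, the nonzero elements of ℤ_{41} form a cyclic group of order 40.
As gcd(9, 40) = 1, raising to the 9th power is a bijection on this group: if a^9 ≡ b^9 then (ab^{−1})^9 = 1, and the only element of order dividing gcd(9, 40) = 1 is 1, so a = b.
With g(0) = 0 this makes g injective on all of ℤ_{41}, hence bijective (finite equal-size domain and codomain). In particular g is injective.
Since g is injective, we find the preimage of 23. The inverse of x ↦ x^9 on (ℤ_{41})^× is x ↦ x^9, because 9·9 = 81 = 2·40 + 1 ≡ 1 (mod 40) and x^{40} = 1 for x ≠ 0 (Fermat). So g⁻¹(23) = 23^9 mod 41.
Repeated squaring mod 41: 23^1 ≡ 23, 23^2 ≡ 23² = 529 ≡ 37, 23^4 ≡ 37² = 1369 ≡ 16, 23^8 ≡ 16² = 256 ≡ 10. Since 9 = 8 + 1, 23^9 ≡ 10·23: 10·23 = 230 ≡ 25. So 23^9 ≡ 25 (mod 41).
Hence g⁻¹(23) = 25.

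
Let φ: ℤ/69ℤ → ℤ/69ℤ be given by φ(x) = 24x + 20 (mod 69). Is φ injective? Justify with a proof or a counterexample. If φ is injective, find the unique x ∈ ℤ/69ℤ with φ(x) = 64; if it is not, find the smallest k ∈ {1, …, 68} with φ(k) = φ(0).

23

Recall that injectivity means: for all a, b in the domain, φ(a) = φ(b) implies a = b.
We have gcd(24, 69) = 3 > 1. Taking a = 0 and b = 23: φ(0) = 20 and φ(23) = 24·23 + 20 = 572 ≡ 20 (mod 69).
So φ(0) = φ(23) while 0 ≠ 23, hence φ is not injective.
Since φ is not injective, we find the least positive k with φ(k) = φ(0): this means 24k ≡ 0 (mod 69), i.e. 69 ∣ 24k. Since gcd(24, 69) = 3, dividing through by 3 this holds exactly when 23 ∣ 8k, and as gcd(8, 23) = 1, exactly when 23 ∣ k.
The smallest positive such k is 23.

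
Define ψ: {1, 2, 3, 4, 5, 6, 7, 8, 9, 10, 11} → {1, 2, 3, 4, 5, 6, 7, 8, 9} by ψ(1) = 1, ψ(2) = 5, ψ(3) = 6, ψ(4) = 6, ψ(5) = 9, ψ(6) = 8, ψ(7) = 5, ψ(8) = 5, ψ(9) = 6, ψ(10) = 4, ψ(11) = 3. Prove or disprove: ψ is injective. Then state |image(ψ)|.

7

ψ(3) = 6 = ψ(4) with 3 ≠ 4, so ψ is not injective.
The image of ψ is {1, 3, 4, 5, 6, 8, 9}, which has 7 elements.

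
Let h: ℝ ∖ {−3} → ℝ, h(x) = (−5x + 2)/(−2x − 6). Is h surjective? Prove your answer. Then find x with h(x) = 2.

If h(x) = 5/2, cross-multiplying gives −2(−5x + 2) = −5(−2x − 6), which simplifies to −4 = 30 — false.  So 5/2 has no preimage and h is not surjective.
Solving h(x) = 2: cross-multiplying gives −5x + 2 = 2(−2x − 6), which rearranges to −1x = −14, so x = 14.

14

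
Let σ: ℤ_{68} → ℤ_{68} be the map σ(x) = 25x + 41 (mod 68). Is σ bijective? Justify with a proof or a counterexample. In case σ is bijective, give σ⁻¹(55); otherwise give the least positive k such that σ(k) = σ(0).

6

Suppose σ(s) = σ(t) in ℤ_{68}. Then 25s + 41 ≡ 25t + 41 (mod 68), hence 25(s − t) ≡ 0 (mod 68).
Since gcd(25, 68) = 1, 25 is invertible modulo 68, thus s − t ≡ 0 (mod 68), i.e. s = t.
We now compute 25⁻¹ mod 68 explicitly. Euclid's algorithm: 68 = 2·25 + 18, 25 = 1·18 + 7, 18 = 2·7 + 4, 7 = 1·4 + 3, 4 = 1·3 + 1; back-substituting gives 1 = 49·25 − 18·68, so 25⁻¹ ≡ 49 (mod 68).
For any y ∈ ℤ_{68}, x = 49(y − 41) mod 68 satisfies σ(x) = 25·49(y − 41) + 41 ≡ y (since 25·49 ≡ 1 mod 68). So every y has a preimage.
Thus σ is bijective.
Since σ is bijective, we compute σ⁻¹(55): solve 25x + 41 ≡ 55 (mod 68), i.e. 25x ≡ 14 (mod 68).
Multiplying by 25⁻¹ = 49 gives x ≡ 49·14 = 686 = 10·68 + 6 ≡ 6 (mod 68).
Check: σ(6) = 25·6 + 41 = 191 = 2·68 + 55 ≡ 55 (mod 68).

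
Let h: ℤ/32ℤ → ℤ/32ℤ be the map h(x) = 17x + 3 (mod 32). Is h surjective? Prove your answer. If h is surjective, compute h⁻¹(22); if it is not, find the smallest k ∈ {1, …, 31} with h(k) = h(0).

3

Since gcd(17, 32) = 1, 17 is invertible modulo 32. Euclid's algorithm: 32 = 1·17 + 15, 17 = 1·15 + 2, 15 = 7·2 + 1; back-substituting gives 1 = 17·17 − 9·32, so 17⁻¹ ≡ 17 (mod 32).
For any y ∈ ℤ/32ℤ, x = 17(y − 3) mod 32 satisfies h(x) = 17·17(y − 3) + 3 ≡ y (since 17·17 ≡ 1 mod 32). So every y has a preimage.
Therefore h is surjective.
Since h is surjective, we compute h⁻¹(22): solve 17x + 3 ≡ 22 (mod 32), i.e. 17x ≡ 19 (mod 32).
Multiplying by 17⁻¹ = 17 gives x ≡ 17·19 = 323 = 10·32 + 3 ≡ 3 (mod 32).
Check: h(3) = 17·3 + 3 = 54 = 1·32 + 22 ≡ 22 (mod 32).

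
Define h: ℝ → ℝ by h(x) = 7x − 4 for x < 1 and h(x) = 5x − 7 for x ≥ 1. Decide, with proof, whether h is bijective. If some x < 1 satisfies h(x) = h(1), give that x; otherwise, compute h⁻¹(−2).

2/7

Both pieces are strictly increasing (slopes 7 and 5), so each is injective on its own interval.
The left piece maps (−∞, 1) onto (−∞, 3); the right piece maps [1, ∞) onto [−2, ∞).
These images overlap. In particular h(1) = −2 (right piece), and solving 7x − 4 = −2 on the left piece gives x = 2/7 < 1.
So h(2/7) = h(1) with 2/7 ≠ 1, and h is not injective, hence not bijective. This x = 2/7 is the requested value below 1.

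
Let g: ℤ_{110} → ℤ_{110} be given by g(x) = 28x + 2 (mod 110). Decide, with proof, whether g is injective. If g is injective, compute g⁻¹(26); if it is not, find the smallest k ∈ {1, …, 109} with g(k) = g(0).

55

We have gcd(28, 110) = 2 > 1. Taking s = 0 and t = 55: g(0) = 2 and g(55) = 28·55 + 2 = 1542 ≡ 2 (mod 110).
So g(0) = g(55) while 0 ≠ 55, hence g is not injective.
Since g is not injective, we find the least positive k with g(k) = g(0): this means 28k ≡ 0 (mod 110), i.e. 110 ∣ 28k. Since gcd(28, 110) = 2, dividing through by 2 this holds exactly when 55 ∣ 14k, and as gcd(14, 55) = 1, exactly when 55 ∣ k.
The smallest positive such k is 55.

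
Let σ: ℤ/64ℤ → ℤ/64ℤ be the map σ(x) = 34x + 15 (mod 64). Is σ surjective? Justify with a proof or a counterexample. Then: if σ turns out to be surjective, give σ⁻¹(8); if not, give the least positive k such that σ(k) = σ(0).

Recall that surjectivity means every element of the codomain has a preimage under σ.
Since gcd(34, 64) = 2, we have 34x ≡ 0 (mod 2) for all x, so σ(x) ≡ 1 (mod 2).
But 0 ≢ 1 (mod 2), so 0 ∈ ℤ/64ℤ has no preimage. Hence σ is not surjective.
Since σ is not surjective, we find the least positive k with σ(k) = σ(0): this means 34k ≡ 0 (mod 64), i.e. 64 ∣ 34k. Since gcd(34, 64) = 2, dividing through by 2 this holds exactly when 32 ∣ 17k, and as gcd(17, 32) = 1, exactly when 32 ∣ k.
The smallest positive such k is 32.

32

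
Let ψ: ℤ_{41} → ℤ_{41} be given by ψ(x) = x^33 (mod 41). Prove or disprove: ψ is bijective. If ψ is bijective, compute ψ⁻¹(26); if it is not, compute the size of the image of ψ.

19

Since 41 is prime, the nonzero elements of ℤ_{41} form a cyclic group of order 40.
As gcd(33, 40) = 1, raising to the 33rd power is a bijection on this group: if u^33 ≡ v^33 then (uv^{−1})^33 = 1, and the only element of order dividing gcd(33, 40) = 1 is 1, so u = v.
With ψ(0) = 0 this makes ψ injective on all of ℤ_{41}, hence bijective (finite equal-size domain and codomain). In particular ψ is bijective.
Since ψ is bijective, we find the preimage of 26. The inverse of x ↦ x^33 on (ℤ_{41})^× is x ↦ x^17, because 33·17 = 561 = 14·40 + 1 ≡ 1 (mod 40) and x^{40} = 1 for x ≠ 0 (Fermat). So ψ⁻¹(26) = 26^17 mod 41.
Repeated squaring mod 41: 26^1 ≡ 26, 26^2 ≡ 26² = 676 ≡ 20, 26^4 ≡ 20² = 400 ≡ 31, 26^8 ≡ 31² = 961 ≡ 18, 26^16 ≡ 18² = 324 ≡ 37. Since 17 = 16 + 1, 26^17 ≡ 37·26: 37·26 = 962 ≡ 19. So 26^17 ≡ 19 (mod 41).
Hence ψ⁻¹(26) = 19.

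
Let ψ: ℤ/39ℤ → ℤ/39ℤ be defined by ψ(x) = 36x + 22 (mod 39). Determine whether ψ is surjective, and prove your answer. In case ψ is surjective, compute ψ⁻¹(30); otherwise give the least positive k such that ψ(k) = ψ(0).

13

Since gcd(36, 39) = 3, we have 36x ≡ 0 (mod 3) for all x, so ψ(x) ≡ 1 (mod 3).
But 0 ≢ 1 (mod 3), so 0 ∈ ℤ/39ℤ has no preimage. Thus ψ is not surjective.
Since ψ is not surjective, we find the least positive k with ψ(k) = ψ(0): this means 36k ≡ 0 (mod 39), i.e. 39 ∣ 36k. Since gcd(36, 39) = 3, dividing through by 3 this holds exactly when 13 ∣ 12k, and as gcd(12, 13) = 1, exactly when 13 ∣ k.
The smallest positive such k is 13.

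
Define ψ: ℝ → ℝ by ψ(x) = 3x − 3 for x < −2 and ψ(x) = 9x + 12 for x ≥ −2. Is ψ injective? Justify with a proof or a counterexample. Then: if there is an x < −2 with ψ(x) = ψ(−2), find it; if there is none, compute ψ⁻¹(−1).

-13/9

Both pieces are strictly increasing (slopes 3 and 9), so each is injective on its own interval.
The left piece maps (−∞, −2) onto (−∞, −9); the right piece maps [−2, ∞) onto [−6, ∞).
These images are disjoint, so no value is attained by both pieces. So ψ is injective.
Because the two images are disjoint, no x < −2 has ψ(x) = ψ(−2), so we compute ψ⁻¹(−1): −1 lies in [−6, ∞), so solve 9x + 12 = −1: x = (−1 − 12)/9 = −13/9.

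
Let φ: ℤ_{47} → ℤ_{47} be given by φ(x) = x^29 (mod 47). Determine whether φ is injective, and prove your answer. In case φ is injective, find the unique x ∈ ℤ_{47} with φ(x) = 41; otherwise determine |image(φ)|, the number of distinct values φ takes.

20

Since 47 is prime, the nonzero elements of ℤ_{47} form a cyclic group of order 46.
As gcd(29, 46) = 1, raising to the 29th power is a bijection on this group: if u^29 ≡ v^29 then (uv^{−1})^29 = 1, and the only element of order dividing gcd(29, 46) = 1 is 1, so u = v.
With φ(0) = 0 this makes φ injective on all of ℤ_{47}, hence bijective (finite equal-size domain and codomain). In particular φ is injective.
Since φ is injective, we find the preimage of 41. The inverse of x ↦ x^29 on (ℤ_{47})^× is x ↦ x^27, because 29·27 = 783 = 17·46 + 1 ≡ 1 (mod 46) and x^{46} = 1 for x ≠ 0 (Fermat). So φ⁻¹(41) = 41^27 mod 47.
Repeated squaring mod 47: 41^1 ≡ 41, 41^2 ≡ 41² = 1681 ≡ 36, 41^4 ≡ 36² = 1296 ≡ 27, 41^8 ≡ 27² = 729 ≡ 24, 41^16 ≡ 24² = 576 ≡ 12. Since 27 = 16 + 8 + 2 + 1, 41^27 ≡ 12·24·36·41: 12·24 = 288 ≡ 6, then 6·36 = 216 ≡ 28, then 28·41 = 1148 ≡ 20. So 41^27 ≡ 20 (mod 47).
Hence φ⁻¹(41) = 20.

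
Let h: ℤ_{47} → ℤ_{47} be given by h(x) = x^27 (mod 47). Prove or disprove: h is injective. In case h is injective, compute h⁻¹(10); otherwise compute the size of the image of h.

19

Since 47 is prime, the nonzero elements of ℤ_{47} form a cyclic group of order 46.
As gcd(27, 46) = 1, raising to the 27th power is a bijection on this group: if u^27 ≡ v^27 then (uv^{−1})^27 = 1, and the only element of order dividing gcd(27, 46) = 1 is 1, so u = v.
With h(0) = 0 this makes h injective on all of ℤ_{47}, hence bijective (finite equal-size domain and codomain). In particular h is injective.
Since h is injective, we find the preimage of 10. The inverse of x ↦ x^27 on (ℤ_{47})^× is x ↦ x^29, because 27·29 = 783 = 17·46 + 1 ≡ 1 (mod 46) and x^{46} = 1 for x ≠ 0 (Fermat). So h⁻¹(10) = 10^29 mod 47.
Repeated squaring mod 47: 10^1 ≡ 10, 10^2 ≡ 10² = 100 ≡ 6, 10^4 ≡ 6² = 36, 10^8 ≡ 36² = 1296 ≡ 27, 10^16 ≡ 27² = 729 ≡ 24. Since 29 = 16 + 8 + 4 + 1, 10^29 ≡ 24·27·36·10: 24·27 = 648 ≡ 37, then 37·36 = 1332 ≡ 16, then 16·10 = 160 ≡ 19. So 10^29 ≡ 19 (mod 47).
Hence h⁻¹(10) = 19.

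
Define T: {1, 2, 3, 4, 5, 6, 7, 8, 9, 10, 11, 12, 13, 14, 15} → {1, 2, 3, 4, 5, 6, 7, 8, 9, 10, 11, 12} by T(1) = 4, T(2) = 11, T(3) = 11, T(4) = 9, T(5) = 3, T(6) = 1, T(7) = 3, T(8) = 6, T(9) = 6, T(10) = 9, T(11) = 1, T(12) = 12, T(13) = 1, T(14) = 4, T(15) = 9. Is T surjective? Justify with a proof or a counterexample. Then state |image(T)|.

No element maps to 2, so T is not surjective.
The image of T is {1, 3, 4, 6, 9, 11, 12}, which has 7 elements.

7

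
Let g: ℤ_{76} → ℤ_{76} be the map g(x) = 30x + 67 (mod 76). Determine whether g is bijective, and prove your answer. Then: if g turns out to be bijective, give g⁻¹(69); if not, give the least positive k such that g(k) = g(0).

We have gcd(30, 76) = 2 > 1. Taking s = 0 and t = 38: g(0) = 67 and g(38) = 30·38 + 67 = 1207 ≡ 67 (mod 76).
So g(0) = g(38) while 0 ≠ 38, hence g is not injective, hence not bijective.
Since g is not bijective, we find the least positive k with g(k) = g(0): this means 30k ≡ 0 (mod 76), i.e. 76 ∣ 30k. Since gcd(30, 76) = 2, dividing through by 2 this holds exactly when 38 ∣ 15k, and as gcd(15, 38) = 1, exactly when 38 ∣ k.
The smallest positive such k is 38.

38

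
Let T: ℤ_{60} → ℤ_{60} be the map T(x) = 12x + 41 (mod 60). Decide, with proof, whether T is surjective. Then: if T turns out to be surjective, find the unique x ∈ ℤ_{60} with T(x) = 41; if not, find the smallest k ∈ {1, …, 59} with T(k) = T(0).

Since gcd(12, 60) = 12, we have 12x ≡ 0 (mod 12) for all x, so T(x) ≡ 5 (mod 12).
But 0 ≢ 5 (mod 12), so 0 ∈ ℤ_{60} has no preimage. Thus T is not surjective.
Since T is not surjective, we find the least positive k with T(k) = T(0): this means 12k ≡ 0 (mod 60), i.e. 60 ∣ 12k. Since gcd(12, 60) = 12, dividing through by 12 this holds exactly when 5 ∣ k.
The smallest positive such k is 5.

5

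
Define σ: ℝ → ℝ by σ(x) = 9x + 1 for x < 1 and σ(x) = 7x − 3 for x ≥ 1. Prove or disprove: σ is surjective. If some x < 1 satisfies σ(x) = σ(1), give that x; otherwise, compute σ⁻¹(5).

1/3

Both pieces are strictly increasing (slopes 9 and 7), so each is injective on its own interval.
The left piece maps (−∞, 1) onto (−∞, 10); the right piece maps [1, ∞) onto [4, ∞).
The union (−∞, 10) ∪ [4, ∞) covers ℝ, so σ is surjective.
For the follow-up: the images overlap, so an x < 1 with σ(x) = σ(1) exists. σ(1) = 4; solving 9x + 1 = 4 for x < 1 gives x = (4 − 1)/9 = 1/3.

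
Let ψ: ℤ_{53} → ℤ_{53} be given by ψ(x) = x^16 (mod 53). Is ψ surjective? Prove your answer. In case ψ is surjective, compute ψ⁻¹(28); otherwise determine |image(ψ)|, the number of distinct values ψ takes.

14

ψ(2): Repeated squaring mod 53: 2^1 ≡ 2, 2^2 ≡ 2² = 4, 2^4 ≡ 4² = 16, 2^8 ≡ 16² = 256 ≡ 44, 2^16 ≡ 44² = 1936 ≡ 28. So 2^16 ≡ 28 (mod 53).
ψ(7): Repeated squaring mod 53: 7^1 ≡ 7, 7^2 ≡ 7² = 49, 7^4 ≡ 49² = 2401 ≡ 16, 7^8 ≡ 16² = 256 ≡ 44, 7^16 ≡ 44² = 1936 ≡ 28. So 7^16 ≡ 28 (mod 53).
So ψ(2) = ψ(7) = 28 while 2 ≠ 7, thus ψ is not injective.
A non-injective map from the 53-element set ℤ_{53} to itself takes at most 52 distinct values, so it cannot be surjective. Therefore ψ is not surjective.
Since ψ is not surjective, we determine |image(ψ)|. Computing x^16 mod 53 for each x (by repeated squaring, reducing mod 53 at every step), the values ψ(0), ψ(1), …, ψ(52) are: 0, 1, 28, 15, 42, 13, 49, 28, 10, 13, 46, 47, 47, 24, 42, 36, 15, 16, 46, 24, 16, 49, 44, 1, 44, 10, 36, 36, 10, 44, 1, 44, 49, 16, 24, 46, 16, 15, 36, 42, 24, 47, 47, 46, 13, 10, 28, 49, 13, 42, 15, 28, 1.
The distinct values are {0, 1, 10, 13, 15, 16, 24, 28, 36, 42, 44, 46, 47, 49}; there are 14 of them.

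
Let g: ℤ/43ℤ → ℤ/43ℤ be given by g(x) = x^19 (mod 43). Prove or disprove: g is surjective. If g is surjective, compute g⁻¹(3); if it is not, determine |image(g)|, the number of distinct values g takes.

Since 43 is prime, the nonzero elements of ℤ/43ℤ form a cyclic group of order 42.
As gcd(19, 42) = 1, raising to the 19th power is a bijection on this group: if u^19 ≡ v^19 then (uv^{−1})^19 = 1, and the only element of order dividing gcd(19, 42) = 1 is 1, so u = v.
With g(0) = 0 this makes g injective on all of ℤ/43ℤ, hence bijective (finite equal-size domain and codomain). In particular g is surjective.
Since g is surjective, we find the preimage of 3. The inverse of x ↦ x^19 on (ℤ/43ℤ)^× is x ↦ x^31, because 19·31 = 589 = 14·42 + 1 ≡ 1 (mod 42) and x^{42} = 1 for x ≠ 0 (Fermat). So g⁻¹(3) = 3^31 mod 43.
Repeated squaring mod 43: 3^1 ≡ 3, 3^2 ≡ 3² = 9, 3^4 ≡ 9² = 81 ≡ 38, 3^8 ≡ 38² = 1444 ≡ 25, 3^16 ≡ 25² = 625 ≡ 23. Since 31 = 16 + 8 + 4 + 2 + 1, 3^31 ≡ 23·25·38·9·3: 23·25 = 575 ≡ 16, then 16·38 = 608 ≡ 6, then 6·9 = 54 ≡ 11, then 11·3 = 33. So 3^31 ≡ 33 (mod 43).
Hence g⁻¹(3) = 33.

33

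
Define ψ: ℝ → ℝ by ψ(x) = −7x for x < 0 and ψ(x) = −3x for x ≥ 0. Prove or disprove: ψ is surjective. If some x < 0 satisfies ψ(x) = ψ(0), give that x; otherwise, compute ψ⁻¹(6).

Both pieces are strictly decreasing (slopes −7 and −3), so each is injective on its own interval.
The left piece maps (−∞, 0) onto (0, ∞); the right piece maps [0, ∞) onto (−∞, 0].
These images together cover ℝ, so ψ is surjective.
Because the two images are disjoint, no x < 0 has ψ(x) = ψ(0), so we compute ψ⁻¹(6): 6 lies in (0, ∞), so solve −7x = 6: x = (6 − 0)/(−7) = −6/7.

-6/7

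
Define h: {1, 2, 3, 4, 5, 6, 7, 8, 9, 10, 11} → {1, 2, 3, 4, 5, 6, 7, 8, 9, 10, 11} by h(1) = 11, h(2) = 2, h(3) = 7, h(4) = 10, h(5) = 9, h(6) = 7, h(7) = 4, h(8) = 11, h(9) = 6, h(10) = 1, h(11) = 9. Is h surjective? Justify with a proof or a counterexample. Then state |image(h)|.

8

No element maps to 3, so h is not surjective.
The image of h is {1, 2, 4, 6, 7, 9, 10, 11}, which has 8 elements.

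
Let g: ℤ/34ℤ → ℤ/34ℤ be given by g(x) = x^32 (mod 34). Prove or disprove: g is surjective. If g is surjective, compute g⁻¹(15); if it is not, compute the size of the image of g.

g(1) = 1^32 = 1.
g(3): Repeated squaring mod 34: 3^1 ≡ 3, 3^2 ≡ 3² = 9, 3^4 ≡ 9² = 81 ≡ 13, 3^8 ≡ 13² = 169 ≡ 33, 3^16 ≡ 33² = 1089 ≡ 1, 3^32 ≡ 1² = 1. So 3^32 ≡ 1 (mod 34).
So g(1) = g(3) = 1 while 1 ≠ 3, hence g is not injective.
A non-injective map from the 34-element set ℤ/34ℤ to itself takes at most 33 distinct values, so it cannot be surjective. Therefore g is not surjective.
Since g is not surjective, we determine |image(g)|. Computing x^32 mod 34 for each x (by repeated squaring, reducing mod 34 at every step), the values g(0), g(1), …, g(33) are: 0, 1, 18, 1, 18, 1, 18, 1, 18, 1, 18, 1, 18, 1, 18, 1, 18, 17, 18, 1, 18, 1, 18, 1, 18, 1, 18, 1, 18, 1, 18, 1, 18, 1.
The distinct values are {0, 1, 17, 18}; there are 4 of them.

4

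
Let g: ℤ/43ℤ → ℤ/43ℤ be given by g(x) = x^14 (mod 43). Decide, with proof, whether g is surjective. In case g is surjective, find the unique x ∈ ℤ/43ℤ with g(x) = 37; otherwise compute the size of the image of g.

4

g(1) = 1^14 = 1.
g(2): Repeated squaring mod 43: 2^1 ≡ 2, 2^2 ≡ 2² = 4, 2^4 ≡ 4² = 16, 2^8 ≡ 16² = 256 ≡ 41. Since 14 = 8 + 4 + 2, 2^14 ≡ 41·16·4: 41·16 = 656 ≡ 11, then 11·4 = 44 ≡ 1. So 2^14 ≡ 1 (mod 43).
So g(1) = g(2) = 1 while 1 ≠ 2, so g is not injective.
A non-injective map from the 43-element set ℤ/43ℤ to itself takes at most 42 distinct values, so it cannot be surjective. Hence g is not surjective.
Since g is not surjective, we determine |image(g)|. Computing x^14 mod 43 for each x (by repeated squaring, reducing mod 43 at every step), the values g(0), g(1), …, g(42) are: 0, 1, 1, 36, 1, 36, 36, 6, 1, 6, 36, 1, 36, 6, 6, 6, 1, 6, 6, 36, 36, 1, 1, 36, 36, 6, 6, 1, 6, 6, 6, 36, 1, 36, 6, 1, 6, 36, 36, 1, 36, 1, 1.
The distinct values are {0, 1, 6, 36}; there are 4 of them.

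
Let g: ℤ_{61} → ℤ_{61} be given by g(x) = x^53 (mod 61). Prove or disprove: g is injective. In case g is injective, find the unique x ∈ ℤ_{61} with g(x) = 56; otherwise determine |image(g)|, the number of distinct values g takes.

25

Since 61 is prime, the nonzero elements of ℤ_{61} form a cyclic group of order 60.
As gcd(53, 60) = 1, raising to the 53rd power is a bijection on this group: if u^53 ≡ v^53 then (uv^{−1})^53 = 1, and the only element of order dividing gcd(53, 60) = 1 is 1, so u = v.
With g(0) = 0 this makes g injective on all of ℤ_{61}, hence bijective (finite equal-size domain and codomain). In particular g is injective.
Since g is injective, we find the preimage of 56. The inverse of x ↦ x^53 on (ℤ_{61})^× is x ↦ x^17, because 53·17 = 901 = 15·60 + 1 ≡ 1 (mod 60) and x^{60} = 1 for x ≠ 0 (Fermat). So g⁻¹(56) = 56^17 mod 61.
Repeated squaring mod 61: 56^1 ≡ 56, 56^2 ≡ 56² = 3136 ≡ 25, 56^4 ≡ 25² = 625 ≡ 15, 56^8 ≡ 15² = 225 ≡ 42, 56^16 ≡ 42² = 1764 ≡ 56. Since 17 = 16 + 1, 56^17 ≡ 56·56: 56·56 = 3136 ≡ 25. So 56^17 ≡ 25 (mod 61).
Hence g⁻¹(56) = 25.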